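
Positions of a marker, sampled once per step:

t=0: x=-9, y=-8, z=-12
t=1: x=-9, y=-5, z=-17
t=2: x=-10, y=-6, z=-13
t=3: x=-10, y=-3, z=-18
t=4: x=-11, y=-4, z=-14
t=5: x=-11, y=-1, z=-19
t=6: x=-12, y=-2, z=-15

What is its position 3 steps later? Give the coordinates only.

The moves between consecutive positions are (+0,+3,-5), (-1,-1,+4), (+0,+3,-5), (-1,-1,+4), (+0,+3,-5), (-1,-1,+4); they repeat the 2-cycle [(+0,+3,-5), (-1,-1,+4)].
step 7: apply (+0,+3,-5) → x=-12, y=1, z=-20
step 8: apply (-1,-1,+4) → x=-13, y=0, z=-16
step 9: apply (+0,+3,-5) → x=-13, y=3, z=-21

x=-13, y=3, z=-21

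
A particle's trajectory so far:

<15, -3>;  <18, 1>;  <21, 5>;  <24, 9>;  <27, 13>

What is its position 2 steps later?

Constant displacement of <+3, +4> per step.
step 5: <27, 13> + <+3, +4> → <30, 17>
step 6: <30, 17> + <+3, +4> → <33, 21>

<33, 21>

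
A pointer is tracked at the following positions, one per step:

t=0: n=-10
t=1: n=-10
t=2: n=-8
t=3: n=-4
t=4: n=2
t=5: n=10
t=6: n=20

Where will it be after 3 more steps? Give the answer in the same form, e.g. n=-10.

n=62

First differences are +0, +2, +4, +6, +8, +10; their common second difference is +2 (constant acceleration).
step 7: 20 + 12 → n=32
step 8: 32 + 14 → n=46
step 9: 46 + 16 → n=62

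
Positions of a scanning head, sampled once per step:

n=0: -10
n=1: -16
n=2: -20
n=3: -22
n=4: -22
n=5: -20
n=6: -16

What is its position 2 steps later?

Taking differences between consecutive positions: -6, -4, -2, +0, +2, +4. These grow by +2 each step.
step 7: -16 + 6 → -10
step 8: -10 + 8 → -2

-2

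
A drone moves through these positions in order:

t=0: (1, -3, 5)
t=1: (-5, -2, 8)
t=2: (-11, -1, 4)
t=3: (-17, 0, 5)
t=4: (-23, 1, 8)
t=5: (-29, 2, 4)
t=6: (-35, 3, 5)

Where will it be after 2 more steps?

(-47, 5, 4)

First: linear, -6 per step → -47 at step 8.
Second: linear, +1 per step → 5 at step 8.
Third: cycles through 5, 8, 4 every 3 steps. Step 8 lands at position 2 of the cycle → 4.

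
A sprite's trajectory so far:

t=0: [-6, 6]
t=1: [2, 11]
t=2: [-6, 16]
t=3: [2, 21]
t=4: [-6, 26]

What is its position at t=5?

[2, 31]

The first coordinate repeats the cycle [-6, 2] with period 2; step 5 mod 2 = 1, giving 2.
The second coordinate changes by +5 each step, so at step 5 it is 6 + 5·(5) = 31.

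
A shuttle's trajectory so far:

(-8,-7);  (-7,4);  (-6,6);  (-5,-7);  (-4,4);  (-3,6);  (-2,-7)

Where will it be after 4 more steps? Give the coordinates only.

First: linear, +1 per step → 2 at step 10.
Second: cycles through -7, 4, 6 every 3 steps. Step 10 lands at position 1 of the cycle → 4.

(2,4)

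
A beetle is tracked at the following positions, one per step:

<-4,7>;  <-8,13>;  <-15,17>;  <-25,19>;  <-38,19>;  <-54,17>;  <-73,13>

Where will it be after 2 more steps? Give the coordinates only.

<-120,-1>

Successive displacements: <-4,+6>, <-7,+4>, <-10,+2>, <-13,+0>, <-16,-2>, <-19,-4> — each changes by <-3,-2>.
step 7: <-73,13> + <-22,-6> → <-95,7>
step 8: <-95,7> + <-25,-8> → <-120,-1>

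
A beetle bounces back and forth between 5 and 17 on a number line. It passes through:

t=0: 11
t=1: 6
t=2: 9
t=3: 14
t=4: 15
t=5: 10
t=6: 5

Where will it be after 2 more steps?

15

The value reflects between 5 and 17, moving 5 per step.
  step 7: 5 → 10
  step 8: 10 → 15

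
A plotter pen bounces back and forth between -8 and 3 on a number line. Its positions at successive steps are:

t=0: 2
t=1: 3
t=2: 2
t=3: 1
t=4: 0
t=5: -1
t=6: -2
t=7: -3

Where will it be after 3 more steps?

The value reflects between -8 and 3, moving 1 per step.
  step 8: -3 → -4
  step 9: -4 → -5
  step 10: -5 → -6

-6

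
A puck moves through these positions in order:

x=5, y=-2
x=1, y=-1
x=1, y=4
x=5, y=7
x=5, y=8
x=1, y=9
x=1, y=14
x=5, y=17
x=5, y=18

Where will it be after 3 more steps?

Step-to-step displacements: (-4, +1), (+0, +5), (+4, +3), (+0, +1), (-4, +1), (+0, +5), (+4, +3), (+0, +1) — a repeating cycle of length 4.
step 9: apply (-4, +1) → x=1, y=19
step 10: apply (+0, +5) → x=1, y=24
step 11: apply (+4, +3) → x=5, y=27

x=5, y=27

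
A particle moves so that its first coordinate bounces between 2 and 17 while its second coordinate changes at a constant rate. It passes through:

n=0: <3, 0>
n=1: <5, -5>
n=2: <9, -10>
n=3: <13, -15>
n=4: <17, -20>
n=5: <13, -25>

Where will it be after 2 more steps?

<5, -35>

The first coordinate reflects between 2 and 17, moving 4 per step.
  step 6: 13 → 9
  step 7: 9 → 5
The second coordinate changes by -5 each step: at step 7 it is -35.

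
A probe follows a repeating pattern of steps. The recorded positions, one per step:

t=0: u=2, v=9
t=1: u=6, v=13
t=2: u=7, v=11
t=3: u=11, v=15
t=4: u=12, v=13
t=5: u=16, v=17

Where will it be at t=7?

Step-to-step displacements: (+4, +4), (+1, -2), (+4, +4), (+1, -2), (+4, +4) — a repeating cycle of length 2.
step 6: apply (+1, -2) → u=17, v=15
step 7: apply (+4, +4) → u=21, v=19

u=21, v=19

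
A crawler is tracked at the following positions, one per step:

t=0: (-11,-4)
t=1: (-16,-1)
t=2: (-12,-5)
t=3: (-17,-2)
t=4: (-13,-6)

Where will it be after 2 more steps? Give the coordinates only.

Step-to-step displacements: (-5,+3), (+4,-4), (-5,+3), (+4,-4) — a repeating cycle of length 2.
step 5: apply (-5,+3) → (-18,-3)
step 6: apply (+4,-4) → (-14,-7)

(-14,-7)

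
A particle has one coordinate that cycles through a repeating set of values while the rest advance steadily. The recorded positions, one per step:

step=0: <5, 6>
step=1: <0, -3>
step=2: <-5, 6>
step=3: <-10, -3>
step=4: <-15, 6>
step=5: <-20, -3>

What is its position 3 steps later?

<-35, 6>

First: linear, -5 per step → -35 at step 8.
Second: cycles through 6, -3 every 2 steps. Step 8 lands at position 0 of the cycle → 6.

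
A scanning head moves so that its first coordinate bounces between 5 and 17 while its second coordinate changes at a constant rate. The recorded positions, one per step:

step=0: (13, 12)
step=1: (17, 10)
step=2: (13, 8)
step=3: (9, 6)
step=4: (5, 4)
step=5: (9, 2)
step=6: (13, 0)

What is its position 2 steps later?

The first coordinate travels 4 per step and bounces off the walls at 5 and 17.
  step 7: 13 → 17
  step 8: 17 → 13
The second coordinate changes by -2 each step: at step 8 it is -4.

(13, -4)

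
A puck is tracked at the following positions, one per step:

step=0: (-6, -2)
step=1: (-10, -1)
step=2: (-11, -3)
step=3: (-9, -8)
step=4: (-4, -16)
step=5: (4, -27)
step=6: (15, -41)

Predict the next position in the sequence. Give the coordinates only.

Successive displacements: (-4, +1), (-1, -2), (+2, -5), (+5, -8), (+8, -11), (+11, -14) — each changes by (+3, -3).
step 7: (15, -41) + (+14, -17) → (29, -58)

(29, -58)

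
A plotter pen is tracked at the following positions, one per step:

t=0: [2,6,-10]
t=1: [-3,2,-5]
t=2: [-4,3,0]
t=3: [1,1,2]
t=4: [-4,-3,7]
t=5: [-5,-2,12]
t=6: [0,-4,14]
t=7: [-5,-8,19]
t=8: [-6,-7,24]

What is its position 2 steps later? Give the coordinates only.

Step-to-step displacements: [-5,-4,+5], [-1,+1,+5], [+5,-2,+2], [-5,-4,+5], [-1,+1,+5], [+5,-2,+2], [-5,-4,+5], [-1,+1,+5] — a repeating cycle of length 3.
step 9: apply [+5,-2,+2] → [-1,-9,26]
step 10: apply [-5,-4,+5] → [-6,-13,31]

[-6,-13,31]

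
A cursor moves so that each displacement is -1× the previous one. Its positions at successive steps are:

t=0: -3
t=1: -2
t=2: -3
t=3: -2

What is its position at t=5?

Step-to-step displacements: +1, -1, +1; each is -1× the previous.
step 4: -2 − 1 → -3
step 5: -3 + 1 → -2

-2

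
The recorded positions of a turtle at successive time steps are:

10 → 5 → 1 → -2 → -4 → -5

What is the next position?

-5

Taking differences between consecutive positions: -5, -4, -3, -2, -1. These grow by +1 each step.
step 6: -5 + 0 → -5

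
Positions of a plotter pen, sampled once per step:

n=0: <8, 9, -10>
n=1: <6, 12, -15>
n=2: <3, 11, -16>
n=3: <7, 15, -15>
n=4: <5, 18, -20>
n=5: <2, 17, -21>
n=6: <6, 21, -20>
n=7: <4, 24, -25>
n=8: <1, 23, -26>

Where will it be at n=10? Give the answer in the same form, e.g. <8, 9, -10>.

<3, 30, -30>

Differencing gives <-2, +3, -5>, <-3, -1, -1>, <+4, +4, +1>, <-2, +3, -5>, <-3, -1, -1>, <+4, +4, +1>, <-2, +3, -5>, <-3, -1, -1>. This is the pattern <-2, +3, -5>, <-3, -1, -1>, <+4, +4, +1> repeated.
step 9: apply <+4, +4, +1> → <5, 27, -25>
step 10: apply <-2, +3, -5> → <3, 30, -30>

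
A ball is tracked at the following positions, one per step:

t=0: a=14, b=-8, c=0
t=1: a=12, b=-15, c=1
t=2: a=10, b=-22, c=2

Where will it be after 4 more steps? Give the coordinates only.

a=2, b=-50, c=6

Each step adds (-2,-7,+1) to the position.
step 3: a=10, b=-22, c=2 + (-2,-7,+1) → a=8, b=-29, c=3
step 4: a=8, b=-29, c=3 + (-2,-7,+1) → a=6, b=-36, c=4
step 5: a=6, b=-36, c=4 + (-2,-7,+1) → a=4, b=-43, c=5
step 6: a=4, b=-43, c=5 + (-2,-7,+1) → a=2, b=-50, c=6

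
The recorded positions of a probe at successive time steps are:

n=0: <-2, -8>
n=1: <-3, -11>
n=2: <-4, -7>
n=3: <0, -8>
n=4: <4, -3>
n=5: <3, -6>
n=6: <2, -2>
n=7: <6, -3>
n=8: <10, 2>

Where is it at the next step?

<9, -1>

The moves between consecutive positions are <-1, -3>, <-1, +4>, <+4, -1>, <+4, +5>, <-1, -3>, <-1, +4>, <+4, -1>, <+4, +5>; they repeat the 4-cycle [<-1, -3>, <-1, +4>, <+4, -1>, <+4, +5>].
step 9: apply <-1, -3> → <9, -1>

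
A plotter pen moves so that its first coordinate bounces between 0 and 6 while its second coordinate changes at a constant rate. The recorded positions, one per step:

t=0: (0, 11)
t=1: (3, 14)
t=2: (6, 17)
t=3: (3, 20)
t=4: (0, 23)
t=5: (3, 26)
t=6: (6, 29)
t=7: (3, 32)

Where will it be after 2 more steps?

The first coordinate travels 3 per step and bounces off the walls at 0 and 6.
  step 8: 3 → 0
  step 9: 0 → 3
The second coordinate changes by +3 each step: at step 9 it is 38.

(3, 38)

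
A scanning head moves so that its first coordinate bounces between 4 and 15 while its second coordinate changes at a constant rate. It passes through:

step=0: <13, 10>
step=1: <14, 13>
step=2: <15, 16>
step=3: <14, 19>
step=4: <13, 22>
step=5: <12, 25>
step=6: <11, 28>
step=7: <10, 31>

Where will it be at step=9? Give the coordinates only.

<8, 37>

The first coordinate travels 1 per step and bounces off the walls at 4 and 15.
  step 8: 10 → 9
  step 9: 9 → 8
The second coordinate changes by +3 each step: at step 9 it is 37.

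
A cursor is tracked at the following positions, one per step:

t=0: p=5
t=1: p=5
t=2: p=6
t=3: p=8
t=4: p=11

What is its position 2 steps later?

p=20

Successive displacements: +0, +1, +2, +3 — each changes by +1.
step 5: 11 + 4 → p=15
step 6: 15 + 5 → p=20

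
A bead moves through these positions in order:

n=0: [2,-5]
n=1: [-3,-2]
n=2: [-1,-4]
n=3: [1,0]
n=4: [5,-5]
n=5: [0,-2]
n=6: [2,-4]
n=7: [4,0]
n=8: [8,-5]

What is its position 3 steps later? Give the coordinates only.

Step-to-step displacements: [-5,+3], [+2,-2], [+2,+4], [+4,-5], [-5,+3], [+2,-2], [+2,+4], [+4,-5] — a repeating cycle of length 4.
step 9: apply [-5,+3] → [3,-2]
step 10: apply [+2,-2] → [5,-4]
step 11: apply [+2,+4] → [7,0]

[7,0]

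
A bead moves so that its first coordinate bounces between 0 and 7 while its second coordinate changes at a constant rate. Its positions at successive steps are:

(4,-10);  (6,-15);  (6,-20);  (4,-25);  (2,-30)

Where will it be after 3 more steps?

The first coordinate travels 2 per step and bounces off the walls at 0 and 7.
  step 5: 2 → 0
  step 6: 0 → 2
  step 7: 2 → 4
The second coordinate changes by -5 each step: at step 7 it is -45.

(4,-45)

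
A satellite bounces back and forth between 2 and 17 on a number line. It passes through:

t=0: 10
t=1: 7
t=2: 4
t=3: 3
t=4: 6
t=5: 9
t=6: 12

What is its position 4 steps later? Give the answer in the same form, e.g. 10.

10

The value reflects between 2 and 17, moving 3 per step.
  step 7: 12 → 15
  step 8: 15 → 16
  step 9: 16 → 13
  step 10: 13 → 10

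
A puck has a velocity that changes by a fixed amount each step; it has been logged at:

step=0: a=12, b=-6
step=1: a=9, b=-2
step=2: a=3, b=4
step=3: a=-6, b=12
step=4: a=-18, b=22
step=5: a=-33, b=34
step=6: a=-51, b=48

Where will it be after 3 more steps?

Taking differences between consecutive positions: (-3,+4), (-6,+6), (-9,+8), (-12,+10), (-15,+12), (-18,+14). These grow by (-3,+2) each step.
step 7: a=-51, b=48 + (-21,+16) → a=-72, b=64
step 8: a=-72, b=64 + (-24,+18) → a=-96, b=82
step 9: a=-96, b=82 + (-27,+20) → a=-123, b=102

a=-123, b=102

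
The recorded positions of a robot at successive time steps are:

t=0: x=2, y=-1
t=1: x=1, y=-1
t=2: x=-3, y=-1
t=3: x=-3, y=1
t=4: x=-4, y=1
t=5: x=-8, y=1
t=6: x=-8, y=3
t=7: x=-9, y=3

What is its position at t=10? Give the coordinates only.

Differencing gives (-1,+0), (-4,+0), (+0,+2), (-1,+0), (-4,+0), (+0,+2), (-1,+0). This is the pattern (-1,+0), (-4,+0), (+0,+2) repeated.
step 8: apply (-4,+0) → x=-13, y=3
step 9: apply (+0,+2) → x=-13, y=5
step 10: apply (-1,+0) → x=-14, y=5

x=-14, y=5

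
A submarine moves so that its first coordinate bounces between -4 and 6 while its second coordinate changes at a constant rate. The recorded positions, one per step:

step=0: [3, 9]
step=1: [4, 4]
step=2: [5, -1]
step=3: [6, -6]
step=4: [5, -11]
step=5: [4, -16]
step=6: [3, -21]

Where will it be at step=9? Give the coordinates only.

[0, -36]

The first coordinate reflects between -4 and 6, moving 1 per step.
  step 7: 3 → 2
  step 8: 2 → 1
  step 9: 1 → 0
The second coordinate changes by -5 each step: at step 9 it is -36.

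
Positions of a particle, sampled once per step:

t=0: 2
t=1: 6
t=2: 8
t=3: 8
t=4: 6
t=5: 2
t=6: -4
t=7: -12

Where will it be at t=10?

-48

First differences are +4, +2, +0, -2, -4, -6, -8; their common second difference is -2 (constant acceleration).
step 8: -12 − 10 → -22
step 9: -22 − 12 → -34
step 10: -34 − 14 → -48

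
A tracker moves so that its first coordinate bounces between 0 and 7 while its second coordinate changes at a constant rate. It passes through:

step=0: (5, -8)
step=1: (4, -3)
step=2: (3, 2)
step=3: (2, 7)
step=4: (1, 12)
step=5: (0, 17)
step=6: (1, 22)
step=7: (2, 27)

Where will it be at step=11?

The first coordinate travels 1 per step and bounces off the walls at 0 and 7.
  step 8: 2 → 3
  step 9: 3 → 4
  step 10: 4 → 5
  step 11: 5 → 6
The second coordinate changes by +5 each step: at step 11 it is 47.

(6, 47)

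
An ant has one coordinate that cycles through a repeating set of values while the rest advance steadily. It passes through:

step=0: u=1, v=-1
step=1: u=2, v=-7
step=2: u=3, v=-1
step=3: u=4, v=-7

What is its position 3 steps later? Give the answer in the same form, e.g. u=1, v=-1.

u=7, v=-1

The u coordinate changes by +1 each step, so at step 6 it is 1 + 6·(1) = 7.
The v coordinate repeats the cycle [-1, -7] with period 2; step 6 mod 2 = 0, giving -1.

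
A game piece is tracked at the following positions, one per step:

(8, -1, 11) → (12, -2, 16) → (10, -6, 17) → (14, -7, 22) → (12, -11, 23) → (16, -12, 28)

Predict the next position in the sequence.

Differencing gives (+4, -1, +5), (-2, -4, +1), (+4, -1, +5), (-2, -4, +1), (+4, -1, +5). This is the pattern (+4, -1, +5), (-2, -4, +1) repeated.
step 6: apply (-2, -4, +1) → (14, -16, 29)

(14, -16, 29)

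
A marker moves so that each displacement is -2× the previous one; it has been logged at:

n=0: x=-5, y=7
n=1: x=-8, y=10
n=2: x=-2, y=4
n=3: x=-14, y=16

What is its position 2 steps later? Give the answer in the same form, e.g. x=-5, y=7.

x=-38, y=40

Consecutive displacements (-3,+3), (+6,-6), (-12,+12) scale by a factor of -2 each step.
step 4: x=-14, y=16 + (+24,-24) → x=10, y=-8
step 5: x=10, y=-8 + (-48,+48) → x=-38, y=40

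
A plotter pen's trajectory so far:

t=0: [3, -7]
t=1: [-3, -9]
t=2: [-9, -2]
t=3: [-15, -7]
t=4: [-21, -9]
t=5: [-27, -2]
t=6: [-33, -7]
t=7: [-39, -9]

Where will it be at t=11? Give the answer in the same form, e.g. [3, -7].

First: linear, -6 per step → -63 at step 11.
Second: cycles through -7, -9, -2 every 3 steps. Step 11 lands at position 2 of the cycle → -2.

[-63, -2]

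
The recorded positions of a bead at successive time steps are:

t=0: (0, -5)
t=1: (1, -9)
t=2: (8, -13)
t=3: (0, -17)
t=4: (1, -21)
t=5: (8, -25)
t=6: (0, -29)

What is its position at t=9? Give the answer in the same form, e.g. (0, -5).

First: cycles through 0, 1, 8 every 3 steps. Step 9 lands at position 0 of the cycle → 0.
Second: linear, -4 per step → -41 at step 9.

(0, -41)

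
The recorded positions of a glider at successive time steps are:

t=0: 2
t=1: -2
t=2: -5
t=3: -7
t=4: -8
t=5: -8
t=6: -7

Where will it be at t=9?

2

Taking differences between consecutive positions: -4, -3, -2, -1, +0, +1. These grow by +1 each step.
step 7: -7 + 2 → -5
step 8: -5 + 3 → -2
step 9: -2 + 4 → 2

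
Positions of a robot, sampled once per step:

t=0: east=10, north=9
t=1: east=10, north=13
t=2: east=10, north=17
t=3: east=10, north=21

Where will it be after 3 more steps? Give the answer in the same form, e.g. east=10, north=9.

east=10, north=33

The position changes by (+0, +4) every step.
step 4: east=10, north=21 + (+0, +4) → east=10, north=25
step 5: east=10, north=25 + (+0, +4) → east=10, north=29
step 6: east=10, north=29 + (+0, +4) → east=10, north=33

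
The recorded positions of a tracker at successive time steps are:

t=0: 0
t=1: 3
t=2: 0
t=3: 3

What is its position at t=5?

Step-to-step displacements: +3, -3, +3; each is -1× the previous.
step 4: 3 − 3 → 0
step 5: 0 + 3 → 3

3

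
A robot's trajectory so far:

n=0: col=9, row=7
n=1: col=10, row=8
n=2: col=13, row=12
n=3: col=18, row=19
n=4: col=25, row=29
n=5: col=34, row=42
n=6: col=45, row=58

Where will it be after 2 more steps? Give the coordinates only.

col=73, row=99

Taking differences between consecutive positions: (+1, +1), (+3, +4), (+5, +7), (+7, +10), (+9, +13), (+11, +16). These grow by (+2, +3) each step.
step 7: col=45, row=58 + (+13, +19) → col=58, row=77
step 8: col=58, row=77 + (+15, +22) → col=73, row=99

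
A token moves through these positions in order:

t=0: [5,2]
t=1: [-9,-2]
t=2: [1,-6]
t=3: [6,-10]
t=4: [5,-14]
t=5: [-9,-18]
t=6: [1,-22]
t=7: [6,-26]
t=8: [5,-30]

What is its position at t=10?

[1,-38]

The first coordinate repeats the cycle [5, -9, 1, 6] with period 4; step 10 mod 4 = 2, giving 1.
The second coordinate changes by -4 each step, so at step 10 it is 2 + 10·(-4) = -38.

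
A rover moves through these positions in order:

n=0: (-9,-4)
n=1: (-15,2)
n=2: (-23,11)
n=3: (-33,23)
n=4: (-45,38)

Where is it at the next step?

(-59,56)

Successive displacements: (-6,+6), (-8,+9), (-10,+12), (-12,+15) — each changes by (-2,+3).
step 5: (-45,38) + (-14,+18) → (-59,56)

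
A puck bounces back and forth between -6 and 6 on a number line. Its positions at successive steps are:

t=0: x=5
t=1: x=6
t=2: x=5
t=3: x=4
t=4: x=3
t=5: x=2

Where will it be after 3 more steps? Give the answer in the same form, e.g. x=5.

The value travels 1 per step and bounces off the walls at -6 and 6.
  step 6: 2 → 1
  step 7: 1 → 0
  step 8: 0 → -1

x=-1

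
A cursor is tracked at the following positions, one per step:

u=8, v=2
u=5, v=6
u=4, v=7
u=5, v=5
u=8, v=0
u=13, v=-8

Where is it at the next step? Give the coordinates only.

u=20, v=-19

First differences are (-3,+4), (-1,+1), (+1,-2), (+3,-5), (+5,-8); their common second difference is (+2,-3) (constant acceleration).
step 6: u=13, v=-8 + (+7,-11) → u=20, v=-19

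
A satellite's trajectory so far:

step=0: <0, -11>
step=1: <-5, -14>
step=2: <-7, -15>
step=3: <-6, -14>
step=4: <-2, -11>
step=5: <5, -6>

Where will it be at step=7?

First differences are <-5, -3>, <-2, -1>, <+1, +1>, <+4, +3>, <+7, +5>; their common second difference is <+3, +2> (constant acceleration).
step 6: <5, -6> + <+10, +7> → <15, 1>
step 7: <15, 1> + <+13, +9> → <28, 10>

<28, 10>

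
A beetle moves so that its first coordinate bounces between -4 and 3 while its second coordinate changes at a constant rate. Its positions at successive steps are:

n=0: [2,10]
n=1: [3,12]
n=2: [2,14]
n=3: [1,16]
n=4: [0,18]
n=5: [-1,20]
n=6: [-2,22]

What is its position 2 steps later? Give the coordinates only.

The first coordinate reflects between -4 and 3, moving 1 per step.
  step 7: -2 → -3
  step 8: -3 → -4
The second coordinate changes by +2 each step: at step 8 it is 26.

[-4,26]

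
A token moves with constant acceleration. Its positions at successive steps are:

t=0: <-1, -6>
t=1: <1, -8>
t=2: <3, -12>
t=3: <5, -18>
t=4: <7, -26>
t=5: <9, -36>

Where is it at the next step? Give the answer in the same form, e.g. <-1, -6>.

Successive displacements: <+2, -2>, <+2, -4>, <+2, -6>, <+2, -8>, <+2, -10> — each changes by <+0, -2>.
step 6: <9, -36> + <+2, -12> → <11, -48>

<11, -48>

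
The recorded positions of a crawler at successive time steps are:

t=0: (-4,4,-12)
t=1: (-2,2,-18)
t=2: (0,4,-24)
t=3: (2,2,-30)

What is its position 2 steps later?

(6,2,-42)

The first coordinate changes by +2 each step, so at step 5 it is -4 + 5·(2) = 6.
The second coordinate repeats the cycle [4, 2] with period 2; step 5 mod 2 = 1, giving 2.
The third coordinate changes by -6 each step, so at step 5 it is -12 + 5·(-6) = -42.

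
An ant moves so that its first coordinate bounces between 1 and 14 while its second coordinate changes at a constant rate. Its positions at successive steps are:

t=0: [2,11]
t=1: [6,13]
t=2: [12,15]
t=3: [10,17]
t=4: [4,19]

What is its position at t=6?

[10,23]

The first coordinate reflects between 1 and 14, moving 6 per step.
  step 5: 4 → 4
  step 6: 4 → 10
The second coordinate changes by +2 each step: at step 6 it is 23.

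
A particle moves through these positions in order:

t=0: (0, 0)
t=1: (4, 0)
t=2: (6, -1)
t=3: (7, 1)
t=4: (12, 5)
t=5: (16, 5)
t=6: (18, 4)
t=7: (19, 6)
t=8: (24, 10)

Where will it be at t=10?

(30, 9)

Differencing gives (+4, +0), (+2, -1), (+1, +2), (+5, +4), (+4, +0), (+2, -1), (+1, +2), (+5, +4). This is the pattern (+4, +0), (+2, -1), (+1, +2), (+5, +4) repeated.
step 9: apply (+4, +0) → (28, 10)
step 10: apply (+2, -1) → (30, 9)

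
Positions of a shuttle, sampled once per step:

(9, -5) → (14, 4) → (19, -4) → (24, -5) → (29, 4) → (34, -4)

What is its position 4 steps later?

(54, -5)

First: linear, +5 per step → 54 at step 9.
Second: cycles through -5, 4, -4 every 3 steps. Step 9 lands at position 0 of the cycle → -5.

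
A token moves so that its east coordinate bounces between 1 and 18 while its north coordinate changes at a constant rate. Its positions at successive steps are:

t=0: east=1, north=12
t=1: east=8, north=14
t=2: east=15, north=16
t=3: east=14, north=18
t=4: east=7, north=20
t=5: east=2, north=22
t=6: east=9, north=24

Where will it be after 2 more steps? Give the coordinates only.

The east coordinate reflects between 1 and 18, moving 7 per step.
  step 7: 9 → 16
  step 8: 16 → 13
The north coordinate changes by +2 each step: at step 8 it is 28.

east=13, north=28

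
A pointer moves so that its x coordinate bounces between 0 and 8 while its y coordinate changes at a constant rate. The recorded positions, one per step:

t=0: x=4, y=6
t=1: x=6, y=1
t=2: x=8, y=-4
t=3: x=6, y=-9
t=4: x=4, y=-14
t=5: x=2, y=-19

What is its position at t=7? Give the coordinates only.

The x coordinate travels 2 per step and bounces off the walls at 0 and 8.
  step 6: 2 → 0
  step 7: 0 → 2
The y coordinate changes by -5 each step: at step 7 it is -29.

x=2, y=-29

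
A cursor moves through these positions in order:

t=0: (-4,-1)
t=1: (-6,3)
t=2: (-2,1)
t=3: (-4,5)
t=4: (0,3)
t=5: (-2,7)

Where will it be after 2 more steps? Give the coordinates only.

(0,9)

Differencing gives (-2,+4), (+4,-2), (-2,+4), (+4,-2), (-2,+4). This is the pattern (-2,+4), (+4,-2) repeated.
step 6: apply (+4,-2) → (2,5)
step 7: apply (-2,+4) → (0,9)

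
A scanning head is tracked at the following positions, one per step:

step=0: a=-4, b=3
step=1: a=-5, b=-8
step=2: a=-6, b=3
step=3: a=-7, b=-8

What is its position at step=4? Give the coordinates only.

a=-8, b=3

A: linear, -1 per step → -8 at step 4.
B: cycles through 3, -8 every 2 steps. Step 4 lands at position 0 of the cycle → 3.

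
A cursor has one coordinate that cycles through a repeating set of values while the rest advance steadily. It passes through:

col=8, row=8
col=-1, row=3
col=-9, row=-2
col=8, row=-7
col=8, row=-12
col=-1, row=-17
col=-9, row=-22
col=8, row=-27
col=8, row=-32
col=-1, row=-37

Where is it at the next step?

col=-9, row=-42

The col coordinate repeats the cycle [8, -1, -9, 8] with period 4; step 10 mod 4 = 2, giving -9.
The row coordinate changes by -5 each step, so at step 10 it is 8 + 10·(-5) = -42.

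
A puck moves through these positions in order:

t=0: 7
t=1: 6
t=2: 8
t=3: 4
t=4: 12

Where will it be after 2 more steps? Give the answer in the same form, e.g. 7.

28

Consecutive displacements -1, +2, -4, +8 scale by a factor of -2 each step.
step 5: 12 − 16 → -4
step 6: -4 + 32 → 28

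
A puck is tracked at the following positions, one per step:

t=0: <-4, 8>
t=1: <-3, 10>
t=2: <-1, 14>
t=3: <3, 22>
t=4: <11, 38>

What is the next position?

<27, 70>

Step-to-step displacements: <+1, +2>, <+2, +4>, <+4, +8>, <+8, +16>; each is 2× the previous.
step 5: <11, 38> + <+16, +32> → <27, 70>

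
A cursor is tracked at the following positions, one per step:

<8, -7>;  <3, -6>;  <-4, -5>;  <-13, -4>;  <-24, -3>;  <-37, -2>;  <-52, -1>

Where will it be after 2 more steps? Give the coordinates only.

Successive displacements: <-5, +1>, <-7, +1>, <-9, +1>, <-11, +1>, <-13, +1>, <-15, +1> — each changes by <-2, +0>.
step 7: <-52, -1> + <-17, +1> → <-69, 0>
step 8: <-69, 0> + <-19, +1> → <-88, 1>

<-88, 1>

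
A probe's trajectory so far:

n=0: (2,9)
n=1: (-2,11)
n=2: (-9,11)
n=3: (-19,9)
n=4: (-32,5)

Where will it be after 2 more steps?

(-67,-9)

First differences are (-4,+2), (-7,+0), (-10,-2), (-13,-4); their common second difference is (-3,-2) (constant acceleration).
step 5: (-32,5) + (-16,-6) → (-48,-1)
step 6: (-48,-1) + (-19,-8) → (-67,-9)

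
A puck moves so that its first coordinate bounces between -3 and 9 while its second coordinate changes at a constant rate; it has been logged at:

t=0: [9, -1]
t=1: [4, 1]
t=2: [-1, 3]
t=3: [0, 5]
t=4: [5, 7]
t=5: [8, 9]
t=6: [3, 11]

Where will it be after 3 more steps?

[6, 17]

The first coordinate travels 5 per step and bounces off the walls at -3 and 9.
  step 7: 3 → -2
  step 8: -2 → 1
  step 9: 1 → 6
The second coordinate changes by +2 each step: at step 9 it is 17.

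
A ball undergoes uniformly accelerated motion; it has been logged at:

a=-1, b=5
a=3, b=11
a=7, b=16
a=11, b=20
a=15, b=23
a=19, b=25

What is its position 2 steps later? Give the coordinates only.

Successive displacements: (+4,+6), (+4,+5), (+4,+4), (+4,+3), (+4,+2) — each changes by (+0,-1).
step 6: a=19, b=25 + (+4,+1) → a=23, b=26
step 7: a=23, b=26 + (+4,+0) → a=27, b=26

a=27, b=26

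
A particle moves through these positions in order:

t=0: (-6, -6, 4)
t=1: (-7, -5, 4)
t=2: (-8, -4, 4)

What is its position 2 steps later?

The position changes by (-1, +1, +0) every step.
step 3: (-8, -4, 4) + (-1, +1, +0) → (-9, -3, 4)
step 4: (-9, -3, 4) + (-1, +1, +0) → (-10, -2, 4)

(-10, -2, 4)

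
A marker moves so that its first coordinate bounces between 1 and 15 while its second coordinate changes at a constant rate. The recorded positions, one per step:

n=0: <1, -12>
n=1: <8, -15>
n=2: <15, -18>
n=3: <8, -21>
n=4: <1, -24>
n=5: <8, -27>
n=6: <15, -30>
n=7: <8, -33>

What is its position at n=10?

<15, -42>

The first coordinate reflects between 1 and 15, moving 7 per step.
  step 8: 8 → 1
  step 9: 1 → 8
  step 10: 8 → 15
The second coordinate changes by -3 each step: at step 10 it is -42.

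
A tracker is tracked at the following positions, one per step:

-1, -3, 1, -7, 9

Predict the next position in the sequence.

The jumps are -2, +4, -8, +16 — a geometric progression with ratio -2.
step 5: 9 − 32 → -23

-23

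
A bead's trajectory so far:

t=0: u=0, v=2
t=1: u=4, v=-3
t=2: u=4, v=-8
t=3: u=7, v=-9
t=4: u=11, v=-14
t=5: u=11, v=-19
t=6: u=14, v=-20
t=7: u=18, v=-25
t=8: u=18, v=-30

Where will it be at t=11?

u=25, v=-41

The moves between consecutive positions are (+4, -5), (+0, -5), (+3, -1), (+4, -5), (+0, -5), (+3, -1), (+4, -5), (+0, -5); they repeat the 3-cycle [(+4, -5), (+0, -5), (+3, -1)].
step 9: apply (+3, -1) → u=21, v=-31
step 10: apply (+4, -5) → u=25, v=-36
step 11: apply (+0, -5) → u=25, v=-41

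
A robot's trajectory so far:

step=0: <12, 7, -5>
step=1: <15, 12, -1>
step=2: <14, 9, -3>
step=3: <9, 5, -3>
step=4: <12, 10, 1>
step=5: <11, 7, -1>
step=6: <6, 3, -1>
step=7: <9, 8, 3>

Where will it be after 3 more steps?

The moves between consecutive positions are <+3, +5, +4>, <-1, -3, -2>, <-5, -4, +0>, <+3, +5, +4>, <-1, -3, -2>, <-5, -4, +0>, <+3, +5, +4>; they repeat the 3-cycle [<+3, +5, +4>, <-1, -3, -2>, <-5, -4, +0>].
step 8: apply <-1, -3, -2> → <8, 5, 1>
step 9: apply <-5, -4, +0> → <3, 1, 1>
step 10: apply <+3, +5, +4> → <6, 6, 5>

<6, 6, 5>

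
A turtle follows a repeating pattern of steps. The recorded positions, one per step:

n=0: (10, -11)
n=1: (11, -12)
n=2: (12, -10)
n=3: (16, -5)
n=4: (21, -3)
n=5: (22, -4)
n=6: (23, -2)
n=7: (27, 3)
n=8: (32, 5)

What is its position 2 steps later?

(34, 6)

Step-to-step displacements: (+1, -1), (+1, +2), (+4, +5), (+5, +2), (+1, -1), (+1, +2), (+4, +5), (+5, +2) — a repeating cycle of length 4.
step 9: apply (+1, -1) → (33, 4)
step 10: apply (+1, +2) → (34, 6)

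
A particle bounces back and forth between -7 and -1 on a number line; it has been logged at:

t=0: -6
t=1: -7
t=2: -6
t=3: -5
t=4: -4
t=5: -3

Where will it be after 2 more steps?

-1

The value reflects between -7 and -1, moving 1 per step.
  step 6: -3 → -2
  step 7: -2 → -1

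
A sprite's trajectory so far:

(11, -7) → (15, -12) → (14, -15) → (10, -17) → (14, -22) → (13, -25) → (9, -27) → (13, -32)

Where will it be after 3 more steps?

Step-to-step displacements: (+4, -5), (-1, -3), (-4, -2), (+4, -5), (-1, -3), (-4, -2), (+4, -5) — a repeating cycle of length 3.
step 8: apply (-1, -3) → (12, -35)
step 9: apply (-4, -2) → (8, -37)
step 10: apply (+4, -5) → (12, -42)

(12, -42)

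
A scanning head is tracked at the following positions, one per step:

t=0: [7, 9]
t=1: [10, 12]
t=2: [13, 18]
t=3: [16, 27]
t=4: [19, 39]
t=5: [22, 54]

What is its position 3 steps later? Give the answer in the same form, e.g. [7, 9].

[31, 117]

Taking differences between consecutive positions: [+3, +3], [+3, +6], [+3, +9], [+3, +12], [+3, +15]. These grow by [+0, +3] each step.
step 6: [22, 54] + [+3, +18] → [25, 72]
step 7: [25, 72] + [+3, +21] → [28, 93]
step 8: [28, 93] + [+3, +24] → [31, 117]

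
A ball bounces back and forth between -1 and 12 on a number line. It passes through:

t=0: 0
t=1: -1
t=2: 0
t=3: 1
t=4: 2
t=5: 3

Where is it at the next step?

4

The value travels 1 per step and bounces off the walls at -1 and 12.
  step 6: 3 → 4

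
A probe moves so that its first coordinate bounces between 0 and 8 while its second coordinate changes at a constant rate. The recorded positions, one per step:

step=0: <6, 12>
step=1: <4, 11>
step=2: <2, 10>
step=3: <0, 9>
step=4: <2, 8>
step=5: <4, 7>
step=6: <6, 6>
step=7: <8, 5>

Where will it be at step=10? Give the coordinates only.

The first coordinate reflects between 0 and 8, moving 2 per step.
  step 8: 8 → 6
  step 9: 6 → 4
  step 10: 4 → 2
The second coordinate changes by -1 each step: at step 10 it is 2.

<2, 2>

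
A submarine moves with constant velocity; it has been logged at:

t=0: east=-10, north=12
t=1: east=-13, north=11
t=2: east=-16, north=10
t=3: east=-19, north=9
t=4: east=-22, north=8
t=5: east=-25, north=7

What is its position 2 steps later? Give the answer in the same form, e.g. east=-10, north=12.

Each step adds (-3, -1) to the position.
step 6: east=-25, north=7 + (-3, -1) → east=-28, north=6
step 7: east=-28, north=6 + (-3, -1) → east=-31, north=5

east=-31, north=5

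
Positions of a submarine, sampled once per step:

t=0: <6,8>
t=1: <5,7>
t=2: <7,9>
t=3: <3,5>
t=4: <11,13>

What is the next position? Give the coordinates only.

<-5,-3>

The jumps are <-1,-1>, <+2,+2>, <-4,-4>, <+8,+8> — a geometric progression with ratio -2.
step 5: <11,13> + <-16,-16> → <-5,-3>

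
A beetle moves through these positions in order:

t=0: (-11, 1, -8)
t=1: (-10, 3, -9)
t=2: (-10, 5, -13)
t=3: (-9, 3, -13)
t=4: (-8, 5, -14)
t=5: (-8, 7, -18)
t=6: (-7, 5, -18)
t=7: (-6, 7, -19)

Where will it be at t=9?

(-5, 7, -23)

Step-to-step displacements: (+1, +2, -1), (+0, +2, -4), (+1, -2, +0), (+1, +2, -1), (+0, +2, -4), (+1, -2, +0), (+1, +2, -1) — a repeating cycle of length 3.
step 8: apply (+0, +2, -4) → (-6, 9, -23)
step 9: apply (+1, -2, +0) → (-5, 7, -23)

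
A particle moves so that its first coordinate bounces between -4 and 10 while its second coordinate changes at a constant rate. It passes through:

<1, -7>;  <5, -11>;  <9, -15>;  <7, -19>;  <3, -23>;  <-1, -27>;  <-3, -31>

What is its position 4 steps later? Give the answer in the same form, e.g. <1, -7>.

The first coordinate travels 4 per step and bounces off the walls at -4 and 10.
  step 7: -3 → 1
  step 8: 1 → 5
  step 9: 5 → 9
  step 10: 9 → 7
The second coordinate changes by -4 each step: at step 10 it is -47.

<7, -47>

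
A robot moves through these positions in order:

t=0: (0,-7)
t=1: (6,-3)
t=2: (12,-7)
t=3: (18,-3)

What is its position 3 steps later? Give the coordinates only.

(36,-7)

First: linear, +6 per step → 36 at step 6.
Second: cycles through -7, -3 every 2 steps. Step 6 lands at position 0 of the cycle → -7.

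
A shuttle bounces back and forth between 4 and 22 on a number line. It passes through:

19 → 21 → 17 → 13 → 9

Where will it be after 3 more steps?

The value travels 4 per step and bounces off the walls at 4 and 22.
  step 5: 9 → 5
  step 6: 5 → 7
  step 7: 7 → 11

11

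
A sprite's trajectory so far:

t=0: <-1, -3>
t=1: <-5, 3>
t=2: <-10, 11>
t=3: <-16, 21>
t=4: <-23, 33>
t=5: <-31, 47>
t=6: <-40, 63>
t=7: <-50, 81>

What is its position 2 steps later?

<-73, 123>

Taking differences between consecutive positions: <-4, +6>, <-5, +8>, <-6, +10>, <-7, +12>, <-8, +14>, <-9, +16>, <-10, +18>. These grow by <-1, +2> each step.
step 8: <-50, 81> + <-11, +20> → <-61, 101>
step 9: <-61, 101> + <-12, +22> → <-73, 123>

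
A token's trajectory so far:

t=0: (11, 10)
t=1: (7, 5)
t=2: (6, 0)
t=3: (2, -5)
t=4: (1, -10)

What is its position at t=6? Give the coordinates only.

Differencing gives (-4, -5), (-1, -5), (-4, -5), (-1, -5). This is the pattern (-4, -5), (-1, -5) repeated.
step 5: apply (-4, -5) → (-3, -15)
step 6: apply (-1, -5) → (-4, -20)

(-4, -20)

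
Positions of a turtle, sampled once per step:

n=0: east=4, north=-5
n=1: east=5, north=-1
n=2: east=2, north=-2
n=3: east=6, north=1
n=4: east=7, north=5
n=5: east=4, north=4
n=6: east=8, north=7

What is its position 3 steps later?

east=10, north=13

The moves between consecutive positions are (+1,+4), (-3,-1), (+4,+3), (+1,+4), (-3,-1), (+4,+3); they repeat the 3-cycle [(+1,+4), (-3,-1), (+4,+3)].
step 7: apply (+1,+4) → east=9, north=11
step 8: apply (-3,-1) → east=6, north=10
step 9: apply (+4,+3) → east=10, north=13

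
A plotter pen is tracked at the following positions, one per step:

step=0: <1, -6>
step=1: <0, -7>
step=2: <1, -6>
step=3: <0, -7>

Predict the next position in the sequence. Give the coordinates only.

<1, -6>

The jumps are <-1, -1>, <+1, +1>, <-1, -1> — a geometric progression with ratio -1.
step 4: <0, -7> + <+1, +1> → <1, -6>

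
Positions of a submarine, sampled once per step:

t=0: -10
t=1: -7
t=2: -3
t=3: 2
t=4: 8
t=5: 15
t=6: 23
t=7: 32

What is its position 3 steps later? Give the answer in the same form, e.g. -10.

65

Taking differences between consecutive positions: +3, +4, +5, +6, +7, +8, +9. These grow by +1 each step.
step 8: 32 + 10 → 42
step 9: 42 + 11 → 53
step 10: 53 + 12 → 65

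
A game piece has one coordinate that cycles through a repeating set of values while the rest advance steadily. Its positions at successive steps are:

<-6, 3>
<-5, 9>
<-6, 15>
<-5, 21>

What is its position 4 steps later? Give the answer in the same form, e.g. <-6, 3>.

<-5, 45>

The first coordinate repeats the cycle [-6, -5] with period 2; step 7 mod 2 = 1, giving -5.
The second coordinate changes by +6 each step, so at step 7 it is 3 + 7·(6) = 45.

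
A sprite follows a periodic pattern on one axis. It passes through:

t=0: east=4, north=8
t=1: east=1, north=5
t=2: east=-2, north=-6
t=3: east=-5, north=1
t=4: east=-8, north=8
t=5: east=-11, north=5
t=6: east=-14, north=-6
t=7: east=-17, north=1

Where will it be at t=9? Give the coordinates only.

east=-23, north=5

The east coordinate changes by -3 each step, so at step 9 it is 4 + 9·(-3) = -23.
The north coordinate repeats the cycle [8, 5, -6, 1] with period 4; step 9 mod 4 = 1, giving 5.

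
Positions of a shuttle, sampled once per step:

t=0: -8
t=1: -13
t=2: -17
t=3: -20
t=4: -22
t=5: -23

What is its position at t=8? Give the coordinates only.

Taking differences between consecutive positions: -5, -4, -3, -2, -1. These grow by +1 each step.
step 6: -23 + 0 → -23
step 7: -23 + 1 → -22
step 8: -22 + 2 → -20

-20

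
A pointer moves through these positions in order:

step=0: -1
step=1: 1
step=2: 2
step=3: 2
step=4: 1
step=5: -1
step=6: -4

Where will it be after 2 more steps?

-13

Taking differences between consecutive positions: +2, +1, +0, -1, -2, -3. These grow by -1 each step.
step 7: -4 − 4 → -8
step 8: -8 − 5 → -13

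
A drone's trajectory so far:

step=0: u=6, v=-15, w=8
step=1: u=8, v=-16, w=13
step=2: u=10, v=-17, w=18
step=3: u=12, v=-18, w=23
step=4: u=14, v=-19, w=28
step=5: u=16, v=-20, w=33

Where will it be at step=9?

u=24, v=-24, w=53

Constant displacement of (+2, -1, +5) per step.
step 6: u=16, v=-20, w=33 + (+2, -1, +5) → u=18, v=-21, w=38
step 7: u=18, v=-21, w=38 + (+2, -1, +5) → u=20, v=-22, w=43
step 8: u=20, v=-22, w=43 + (+2, -1, +5) → u=22, v=-23, w=48
step 9: u=22, v=-23, w=48 + (+2, -1, +5) → u=24, v=-24, w=53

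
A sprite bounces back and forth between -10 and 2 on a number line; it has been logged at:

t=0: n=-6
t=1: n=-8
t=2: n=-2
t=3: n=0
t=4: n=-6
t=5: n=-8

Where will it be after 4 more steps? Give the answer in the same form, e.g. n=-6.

n=-8

The value travels 6 per step and bounces off the walls at -10 and 2.
  step 6: -8 → -2
  step 7: -2 → 0
  step 8: 0 → -6
  step 9: -6 → -8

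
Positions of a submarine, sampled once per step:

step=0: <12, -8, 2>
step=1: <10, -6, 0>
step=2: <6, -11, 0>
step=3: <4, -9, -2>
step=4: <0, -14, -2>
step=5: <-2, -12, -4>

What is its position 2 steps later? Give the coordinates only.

The moves between consecutive positions are <-2, +2, -2>, <-4, -5, +0>, <-2, +2, -2>, <-4, -5, +0>, <-2, +2, -2>; they repeat the 2-cycle [<-2, +2, -2>, <-4, -5, +0>].
step 6: apply <-4, -5, +0> → <-6, -17, -4>
step 7: apply <-2, +2, -2> → <-8, -15, -6>

<-8, -15, -6>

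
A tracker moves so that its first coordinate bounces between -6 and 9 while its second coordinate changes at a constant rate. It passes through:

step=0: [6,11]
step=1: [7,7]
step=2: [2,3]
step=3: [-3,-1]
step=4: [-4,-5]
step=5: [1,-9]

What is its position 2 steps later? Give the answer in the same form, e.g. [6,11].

[7,-17]

The first coordinate reflects between -6 and 9, moving 5 per step.
  step 6: 1 → 6
  step 7: 6 → 7
The second coordinate changes by -4 each step: at step 7 it is -17.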